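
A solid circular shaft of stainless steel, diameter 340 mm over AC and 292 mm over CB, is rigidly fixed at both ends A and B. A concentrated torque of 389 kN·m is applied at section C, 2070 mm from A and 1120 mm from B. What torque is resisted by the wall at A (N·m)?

Compatibility: T_A·a/J_AC = T_B·b/J_CB with T_A + T_B = T₀.
J_AC = 1.31×10^-3 m⁴, J_CB = 7.14×10^-4 m⁴, so T_A = T₀·(J_AC/a)/((J_AC/a)+(J_CB/b)) = 194000 N·m, T_B = 195000 N·m.

194000 N·m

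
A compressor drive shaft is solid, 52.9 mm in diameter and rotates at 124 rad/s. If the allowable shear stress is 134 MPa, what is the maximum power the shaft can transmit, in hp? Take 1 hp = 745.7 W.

J = πd⁴/32 = π(0.0529)⁴/32 = 7.688×10^-7 m⁴.
T_max = τ_allow·J/r = 1.34×10^8 × 7.688×10^-7 / 0.0264 = 3895 N·m.
ω = 124 rad/s, so P_max = T_max·ω = 4.830×10^5 W.

648 hp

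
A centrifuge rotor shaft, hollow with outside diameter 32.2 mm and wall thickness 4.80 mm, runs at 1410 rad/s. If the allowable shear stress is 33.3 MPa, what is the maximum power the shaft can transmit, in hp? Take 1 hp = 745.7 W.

313 hp

J = π(d_o⁴ − d_i⁴)/32 = π(0.0322⁴ − 0.0226⁴)/32 = 7.993×10^-8 m⁴.
T_max = τ_allow·J/r = 3.33×10^7 × 7.993×10^-8 / 0.0161 = 165.3 N·m.
ω = 1410 rad/s, so P_max = T_max·ω = 2.331×10^5 W.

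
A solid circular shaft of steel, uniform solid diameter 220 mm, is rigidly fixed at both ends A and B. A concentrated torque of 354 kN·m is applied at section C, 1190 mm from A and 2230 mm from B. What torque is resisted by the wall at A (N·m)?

231000 N·m

With uniform GJ and both ends fixed, compatibility θ_AC = θ_CB gives T_A·a = T_B·b, together with T_A + T_B = T₀.
T_A = T₀·b/(a+b) = 354000·2230/3420 = 230800 N·m; T_B = 123200 N·m.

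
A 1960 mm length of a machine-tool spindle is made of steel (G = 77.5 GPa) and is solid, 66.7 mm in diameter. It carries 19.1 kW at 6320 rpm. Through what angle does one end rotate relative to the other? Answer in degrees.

ω = 2π·6320/60 = 661.8 rad/s, so T = P/ω = 19.1×10³ / 661.8 = 28.86 N·m.
J = πd⁴/32 = π(0.0667)⁴/32 = 1.943×10^-6 m⁴.
θ = T·L/(G·J) = 28.86 × 1.96 / (77.5×10⁹ × 1.943×10^-6) = 3.756×10^-4 rad.

0.0215°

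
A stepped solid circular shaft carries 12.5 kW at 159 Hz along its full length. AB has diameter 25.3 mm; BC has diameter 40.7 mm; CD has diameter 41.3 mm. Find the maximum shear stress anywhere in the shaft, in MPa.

ω = 2π·159 = 999.0 rad/s, so T = P/ω = 12.5×10³ / 999.0 = 12.51 N·m.
Under the same torque, τ_max = 16T/(πd³) is largest where d is smallest — segment AB (d = 25.3 mm).
τ_max = 16·12.51/(π·(0.0253)³) = 3.935×10^6 Pa.

3.93 MPa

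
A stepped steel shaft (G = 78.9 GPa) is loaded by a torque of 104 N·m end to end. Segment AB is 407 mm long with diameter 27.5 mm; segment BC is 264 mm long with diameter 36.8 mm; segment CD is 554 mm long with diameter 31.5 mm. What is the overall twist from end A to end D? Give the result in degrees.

1.09°

J_AB = π(0.0275)⁴/32 = 5.61×10^-8 m⁴; J_BC = π(0.0368)⁴/32 = 1.80×10^-7 m⁴; J_CD = π(0.0315)⁴/32 = 9.67×10^-8 m⁴.
θ = (T/G)·Σ L_i/J_i = (104.0/78.9×10⁹)·(0.407/5.61×10^-8 + 0.264/1.80×10^-7 + 0.554/9.67×10^-8) = 0.01904 rad.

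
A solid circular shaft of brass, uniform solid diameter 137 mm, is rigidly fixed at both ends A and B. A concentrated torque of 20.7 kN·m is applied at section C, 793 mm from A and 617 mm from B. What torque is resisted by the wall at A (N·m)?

With uniform GJ and both ends fixed, compatibility θ_AC = θ_CB gives T_A·a = T_B·b, together with T_A + T_B = T₀.
T_A = T₀·b/(a+b) = 20700·617/1410 = 9058 N·m; T_B = 11640 N·m.

9060 N·m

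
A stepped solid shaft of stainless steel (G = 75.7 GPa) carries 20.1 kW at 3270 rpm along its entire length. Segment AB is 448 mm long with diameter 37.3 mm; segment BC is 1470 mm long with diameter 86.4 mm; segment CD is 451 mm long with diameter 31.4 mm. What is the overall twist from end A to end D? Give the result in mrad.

5.70 mrad

ω = 2π·3270/60 = 342.4 rad/s, so T = P/ω = 20.1×10³ / 342.4 = 58.70 N·m.
J_AB = π(0.0373)⁴/32 = 1.90×10^-7 m⁴; J_BC = π(0.0864)⁴/32 = 5.47×10^-6 m⁴; J_CD = π(0.0314)⁴/32 = 9.54×10^-8 m⁴.
θ = (T/G)·Σ L_i/J_i = (58.70/75.7×10⁹)·(0.448/1.90×10^-7 + 1.47/5.47×10^-6 + 0.451/9.54×10^-8) = 5.701×10^-3 rad.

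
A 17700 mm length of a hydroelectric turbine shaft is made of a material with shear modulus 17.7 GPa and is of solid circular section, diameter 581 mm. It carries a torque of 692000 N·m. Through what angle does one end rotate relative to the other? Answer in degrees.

J = πd⁴/32 = π(0.581)⁴/32 = 0.01119 m⁴.
θ = T·L/(G·J) = 692000 × 17.7 / (17.7×10⁹ × 0.01119) = 0.06186 rad.

3.54°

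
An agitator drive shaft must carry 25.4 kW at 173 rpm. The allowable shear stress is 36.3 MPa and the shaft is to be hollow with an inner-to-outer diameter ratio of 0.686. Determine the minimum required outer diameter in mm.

ω = 2π·173/60 = 18.12 rad/s, so T = P/ω = 25.4×10³ / 18.12 = 1402 N·m.
For a hollow shaft with d_i/d_o = 0.686: τ_max = 16T/(π d_o³ (1−k⁴)), so d_o = [16T/(π τ_allow (1−k⁴))]^(1/3) = [16·1402/(π·3.63×10^7·0.7785)]^(1/3) = 0.06322 m.

63.2 mm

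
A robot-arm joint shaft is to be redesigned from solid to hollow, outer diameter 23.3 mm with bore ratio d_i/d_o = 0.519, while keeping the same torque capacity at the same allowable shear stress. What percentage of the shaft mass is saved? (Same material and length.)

23.2 %

Equal τ_max and T ⇒ the solid shaft needs d_s³ = d_o³(1−k⁴), so d_s = 23.3·(1−0.519⁴)^(1/3) = 22.72 mm.
Area ratio A_h/A_s = d_o²(1−k²)/d_s² = (1−k²)/(1−k⁴)^(2/3) = 0.7683.
Mass saving = 1 − 0.7683 = 23.2 %.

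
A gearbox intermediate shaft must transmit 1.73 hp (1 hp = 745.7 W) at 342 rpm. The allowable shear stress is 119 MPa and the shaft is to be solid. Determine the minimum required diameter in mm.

ω = 2π·342/60 = 35.81 rad/s, so T = P/ω = 1.73×745.7 / 35.81 = 36.02 N·m.
For a solid shaft τ_max = 16T/(πd³), so d = (16T/(π τ_allow))^(1/3) = (16·36.02/(π·1.19×10^8))^(1/3) = 0.01155 m.

11.6 mm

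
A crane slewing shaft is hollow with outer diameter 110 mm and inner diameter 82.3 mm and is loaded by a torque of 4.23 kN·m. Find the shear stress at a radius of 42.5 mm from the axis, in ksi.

2.64 ksi

J = π(d_o⁴ − d_i⁴)/32 = π(0.110⁴ − 0.0823⁴)/32 = 9.870×10^-6 m⁴.
Shear stress varies linearly with radius: τ = T·r/J = 4230 × 0.0425 / 9.870×10^-6 = 1.821×10^7 Pa.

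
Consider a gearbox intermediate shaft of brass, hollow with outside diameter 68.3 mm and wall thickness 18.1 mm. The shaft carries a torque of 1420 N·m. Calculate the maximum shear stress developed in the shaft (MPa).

J = π(d_o⁴ − d_i⁴)/32 = π(0.0683⁴ − 0.0321⁴)/32 = 2.032×10^-6 m⁴.
τ_max = T·r/J = 1420 × 0.0341 / 2.032×10^-6 = 2.386×10^7 Pa.

23.9 MPa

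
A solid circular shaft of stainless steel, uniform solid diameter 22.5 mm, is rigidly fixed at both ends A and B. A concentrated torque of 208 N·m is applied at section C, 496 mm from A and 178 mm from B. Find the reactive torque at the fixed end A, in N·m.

54.9 N·m

With uniform GJ and both ends fixed, compatibility θ_AC = θ_CB gives T_A·a = T_B·b, together with T_A + T_B = T₀.
T_A = T₀·b/(a+b) = 208.0·178/674.0 = 54.93 N·m; T_B = 153.1 N·m.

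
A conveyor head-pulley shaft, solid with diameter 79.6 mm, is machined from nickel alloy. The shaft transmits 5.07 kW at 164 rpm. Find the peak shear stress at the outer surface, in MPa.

2.98 MPa

ω = 2π·164/60 = 17.17 rad/s, so T = P/ω = 5.07×10³ / 17.17 = 295.2 N·m.
J = πd⁴/32 = π(0.0796)⁴/32 = 3.941×10^-6 m⁴.
τ_max = T·r/J = 295.2 × 0.0398 / 3.941×10^-6 = 2.981×10^6 Pa.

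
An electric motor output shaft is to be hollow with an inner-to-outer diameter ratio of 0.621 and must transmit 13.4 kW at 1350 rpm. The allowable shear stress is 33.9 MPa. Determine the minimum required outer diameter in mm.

25.6 mm

ω = 2π·1350/60 = 141.4 rad/s, so T = P/ω = 13.4×10³ / 141.4 = 94.79 N·m.
For a hollow shaft with d_i/d_o = 0.621: τ_max = 16T/(π d_o³ (1−k⁴)), so d_o = [16T/(π τ_allow (1−k⁴))]^(1/3) = [16·94.79/(π·3.39×10^7·0.8513)]^(1/3) = 0.02557 m.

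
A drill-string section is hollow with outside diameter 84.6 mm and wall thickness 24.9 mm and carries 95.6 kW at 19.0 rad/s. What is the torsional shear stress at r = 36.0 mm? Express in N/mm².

37.1 N/mm²

ω = 19.0 rad/s, so T = P/ω = 95.6×10³ / 19.00 = 5032 N·m.
J = π(d_o⁴ − d_i⁴)/32 = π(0.0846⁴ − 0.0348⁴)/32 = 4.885×10^-6 m⁴.
Shear stress varies linearly with radius: τ = T·r/J = 5032 × 0.0360 / 4.885×10^-6 = 3.708×10^7 Pa.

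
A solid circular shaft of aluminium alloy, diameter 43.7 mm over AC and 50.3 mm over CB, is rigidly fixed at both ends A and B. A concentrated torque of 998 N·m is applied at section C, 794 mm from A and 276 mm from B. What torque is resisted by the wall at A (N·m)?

165 N·m

Compatibility: T_A·a/J_AC = T_B·b/J_CB with T_A + T_B = T₀.
J_AC = 3.58×10^-7 m⁴, J_CB = 6.28×10^-7 m⁴, so T_A = T₀·(J_AC/a)/((J_AC/a)+(J_CB/b)) = 165.0 N·m, T_B = 833.0 N·m.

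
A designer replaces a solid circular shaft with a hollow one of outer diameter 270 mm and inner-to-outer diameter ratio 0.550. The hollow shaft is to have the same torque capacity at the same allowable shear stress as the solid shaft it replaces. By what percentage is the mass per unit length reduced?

Equal τ_max and T ⇒ the solid shaft needs d_s³ = d_o³(1−k⁴), so d_s = 270·(1−0.550⁴)^(1/3) = 261.5 mm.
Area ratio A_h/A_s = d_o²(1−k²)/d_s² = (1−k²)/(1−k⁴)^(2/3) = 0.7436.
Mass saving = 1 − 0.7436 = 25.6 %.

25.6 %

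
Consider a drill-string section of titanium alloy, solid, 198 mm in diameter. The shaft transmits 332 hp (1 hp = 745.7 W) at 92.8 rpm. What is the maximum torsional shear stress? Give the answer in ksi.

2.42 ksi

ω = 2π·92.8/60 = 9.718 rad/s, so T = P/ω = 332×745.7 / 9.718 = 25480 N·m.
J = πd⁴/32 = π(0.198)⁴/32 = 1.509×10^-4 m⁴.
τ_max = T·r/J = 25480 × 0.0990 / 1.509×10^-4 = 1.671×10^7 Pa.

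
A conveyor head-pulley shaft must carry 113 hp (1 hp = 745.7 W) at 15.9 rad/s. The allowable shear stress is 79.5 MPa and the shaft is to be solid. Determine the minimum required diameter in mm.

ω = 15.9 rad/s, so T = P/ω = 113×745.7 / 15.90 = 5300 N·m.
For a solid shaft τ_max = 16T/(πd³), so d = (16T/(π τ_allow))^(1/3) = (16·5300/(π·7.95×10^7))^(1/3) = 0.06976 m.

69.8 mm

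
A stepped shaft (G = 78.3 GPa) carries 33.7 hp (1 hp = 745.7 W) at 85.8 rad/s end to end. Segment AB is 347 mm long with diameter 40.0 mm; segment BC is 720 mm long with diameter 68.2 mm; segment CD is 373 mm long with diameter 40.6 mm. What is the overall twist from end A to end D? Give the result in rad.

0.0117 rad

ω = 85.8 rad/s, so T = P/ω = 33.7×745.7 / 85.80 = 292.9 N·m.
J_AB = π(0.0400)⁴/32 = 2.51×10^-7 m⁴; J_BC = π(0.0682)⁴/32 = 2.12×10^-6 m⁴; J_CD = π(0.0406)⁴/32 = 2.67×10^-7 m⁴.
θ = (T/G)·Σ L_i/J_i = (292.9/78.3×10⁹)·(0.347/2.51×10^-7 + 0.720/2.12×10^-6 + 0.373/2.67×10^-7) = 0.01166 rad.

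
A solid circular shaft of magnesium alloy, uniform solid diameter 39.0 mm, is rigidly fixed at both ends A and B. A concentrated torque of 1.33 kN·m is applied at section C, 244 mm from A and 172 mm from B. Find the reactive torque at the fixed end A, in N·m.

With uniform GJ and both ends fixed, compatibility θ_AC = θ_CB gives T_A·a = T_B·b, together with T_A + T_B = T₀.
T_A = T₀·b/(a+b) = 1330·172/416.0 = 549.9 N·m; T_B = 780.1 N·m.

550 N·m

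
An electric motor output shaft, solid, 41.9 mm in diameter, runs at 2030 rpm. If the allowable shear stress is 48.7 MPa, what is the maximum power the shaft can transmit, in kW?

J = πd⁴/32 = π(0.0419)⁴/32 = 3.026×10^-7 m⁴.
T_max = τ_allow·J/r = 4.87×10^7 × 3.026×10^-7 / 0.0209 = 703.4 N·m.
ω = 2π·2030/60 = 212.6 rad/s, so P_max = T_max·ω = 1.495×10^5 W.

150 kW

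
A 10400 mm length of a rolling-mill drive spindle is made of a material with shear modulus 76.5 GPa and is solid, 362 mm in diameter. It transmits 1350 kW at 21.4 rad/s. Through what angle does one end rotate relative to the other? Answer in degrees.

ω = 21.4 rad/s, so T = P/ω = 1350×10³ / 21.40 = 63080 N·m.
J = πd⁴/32 = π(0.362)⁴/32 = 1.686×10^-3 m⁴.
θ = T·L/(G·J) = 63080 × 10.4 / (76.5×10⁹ × 1.686×10^-3) = 5.087×10^-3 rad.

0.291°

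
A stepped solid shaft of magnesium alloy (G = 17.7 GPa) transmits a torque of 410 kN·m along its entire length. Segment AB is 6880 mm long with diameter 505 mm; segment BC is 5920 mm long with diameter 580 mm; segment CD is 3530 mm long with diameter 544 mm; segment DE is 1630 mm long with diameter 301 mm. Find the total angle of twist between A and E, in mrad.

J_AB = π(0.505)⁴/32 = 6.39×10^-3 m⁴; J_BC = π(0.580)⁴/32 = 0.0111 m⁴; J_CD = π(0.544)⁴/32 = 8.60×10^-3 m⁴; J_DE = π(0.301)⁴/32 = 8.06×10^-4 m⁴.
θ = (T/G)·Σ L_i/J_i = (410000/17.7×10⁹)·(6.88/6.39×10^-3 + 5.92/0.0111 + 3.53/8.60×10^-3 + 1.63/8.06×10^-4) = 0.09367 rad.

93.7 mrad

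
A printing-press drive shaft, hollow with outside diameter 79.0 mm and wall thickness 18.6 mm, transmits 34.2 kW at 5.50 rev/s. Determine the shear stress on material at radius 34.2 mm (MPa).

ω = 2π·5.50 = 34.56 rad/s, so T = P/ω = 34.2×10³ / 34.56 = 989.7 N·m.
J = π(d_o⁴ − d_i⁴)/32 = π(0.0790⁴ − 0.0418⁴)/32 = 3.524×10^-6 m⁴.
Shear stress varies linearly with radius: τ = T·r/J = 989.7 × 0.0342 / 3.524×10^-6 = 9.604×10^6 Pa.

9.60 MPa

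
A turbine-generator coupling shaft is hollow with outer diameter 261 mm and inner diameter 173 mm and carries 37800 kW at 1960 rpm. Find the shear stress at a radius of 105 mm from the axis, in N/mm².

ω = 2π·1960/60 = 205.3 rad/s, so T = P/ω = 37800×10³ / 205.3 = 184200 N·m.
J = π(d_o⁴ − d_i⁴)/32 = π(0.261⁴ − 0.173⁴)/32 = 3.676×10^-4 m⁴.
Shear stress varies linearly with radius: τ = T·r/J = 184200 × 0.105 / 3.676×10^-4 = 5.260×10^7 Pa.

52.6 N/mm²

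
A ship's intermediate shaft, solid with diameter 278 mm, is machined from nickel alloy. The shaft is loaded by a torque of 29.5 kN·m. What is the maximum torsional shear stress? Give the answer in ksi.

J = πd⁴/32 = π(0.278)⁴/32 = 5.864×10^-4 m⁴.
τ_max = T·r/J = 29500 × 0.139 / 5.864×10^-4 = 6.993×10^6 Pa.

1.01 ksi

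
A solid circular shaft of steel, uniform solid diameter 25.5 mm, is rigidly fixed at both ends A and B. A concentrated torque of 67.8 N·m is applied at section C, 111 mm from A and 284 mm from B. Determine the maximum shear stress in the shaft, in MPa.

15.0 MPa

With uniform GJ and both ends fixed, compatibility θ_AC = θ_CB gives T_A·a = T_B·b, together with T_A + T_B = T₀.
T_A = T₀·b/(a+b) = 67.80·284/395.0 = 48.75 N·m; T_B = 19.05 N·m.
τ in each portion: τ_AC = 1.50×10^7 Pa, τ_CB = 5.85×10^6 Pa; maximum is in AC.
τ_max = T_AC·r/J = 48.75·0.0127/4.15×10^-8 = 1.497×10^7 Pa.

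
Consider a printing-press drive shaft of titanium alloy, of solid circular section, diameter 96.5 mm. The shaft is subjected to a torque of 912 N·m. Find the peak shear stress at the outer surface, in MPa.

J = πd⁴/32 = π(0.0965)⁴/32 = 8.514×10^-6 m⁴.
τ_max = T·r/J = 912.0 × 0.0483 / 8.514×10^-6 = 5.169×10^6 Pa.

5.17 MPa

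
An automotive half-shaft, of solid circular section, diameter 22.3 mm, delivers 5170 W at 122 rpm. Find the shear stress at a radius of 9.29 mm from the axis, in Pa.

ω = 2π·122/60 = 12.78 rad/s, so T = P/ω = 5170 / 12.78 = 404.7 N·m.
J = πd⁴/32 = π(0.0223)⁴/32 = 2.428×10^-8 m⁴.
Shear stress varies linearly with radius: τ = T·r/J = 404.7 × 0.00929 / 2.428×10^-8 = 1.548×10^8 Pa.

1.55e8 Pa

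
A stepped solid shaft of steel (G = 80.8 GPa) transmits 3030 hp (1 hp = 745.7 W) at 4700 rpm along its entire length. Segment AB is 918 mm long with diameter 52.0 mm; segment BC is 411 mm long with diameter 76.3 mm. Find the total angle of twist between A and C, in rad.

0.0797 rad

ω = 2π·4700/60 = 492.2 rad/s, so T = P/ω = 3030×745.7 / 492.2 = 4591 N·m.
J_AB = π(0.0520)⁴/32 = 7.18×10^-7 m⁴; J_BC = π(0.0763)⁴/32 = 3.33×10^-6 m⁴.
θ = (T/G)·Σ L_i/J_i = (4591/80.8×10⁹)·(0.918/7.18×10^-7 + 0.411/3.33×10^-6) = 0.07968 rad.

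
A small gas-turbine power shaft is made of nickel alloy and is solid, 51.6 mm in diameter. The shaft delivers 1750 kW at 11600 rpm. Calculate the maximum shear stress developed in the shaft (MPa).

53.4 MPa

ω = 2π·11600/60 = 1215 rad/s, so T = P/ω = 1750×10³ / 1215 = 1441 N·m.
J = πd⁴/32 = π(0.0516)⁴/32 = 6.960×10^-7 m⁴.
τ_max = T·r/J = 1441 × 0.0258 / 6.960×10^-7 = 5.340×10^7 Pa.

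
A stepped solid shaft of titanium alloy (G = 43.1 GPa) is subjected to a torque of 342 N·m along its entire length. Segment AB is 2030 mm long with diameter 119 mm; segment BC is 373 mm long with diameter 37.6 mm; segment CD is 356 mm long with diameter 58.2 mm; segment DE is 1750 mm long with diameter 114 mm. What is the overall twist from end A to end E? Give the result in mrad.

J_AB = π(0.119)⁴/32 = 1.97×10^-5 m⁴; J_BC = π(0.0376)⁴/32 = 1.96×10^-7 m⁴; J_CD = π(0.0582)⁴/32 = 1.13×10^-6 m⁴; J_DE = π(0.114)⁴/32 = 1.66×10^-5 m⁴.
θ = (T/G)·Σ L_i/J_i = (342.0/43.1×10⁹)·(2.03/1.97×10^-5 + 0.373/1.96×10^-7 + 0.356/1.13×10^-6 + 1.75/1.66×10^-5) = 0.01925 rad.

19.2 mrad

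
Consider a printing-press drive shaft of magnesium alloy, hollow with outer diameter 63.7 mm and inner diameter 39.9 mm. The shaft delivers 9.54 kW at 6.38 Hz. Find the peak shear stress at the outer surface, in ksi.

0.804 ksi

ω = 2π·6.38 = 40.09 rad/s, so T = P/ω = 9.54×10³ / 40.09 = 238.0 N·m.
J = π(d_o⁴ − d_i⁴)/32 = π(0.0637⁴ − 0.0399⁴)/32 = 1.368×10^-6 m⁴.
τ_max = T·r/J = 238.0 × 0.0319 / 1.368×10^-6 = 5.542×10^6 Pa.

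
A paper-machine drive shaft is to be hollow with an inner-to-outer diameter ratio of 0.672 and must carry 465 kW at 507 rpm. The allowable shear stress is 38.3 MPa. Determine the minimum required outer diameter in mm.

ω = 2π·507/60 = 53.09 rad/s, so T = P/ω = 465×10³ / 53.09 = 8758 N·m.
For a hollow shaft with d_i/d_o = 0.672: τ_max = 16T/(π d_o³ (1−k⁴)), so d_o = [16T/(π τ_allow (1−k⁴))]^(1/3) = [16·8758/(π·3.83×10^7·0.7961)]^(1/3) = 0.1135 m.

114 mm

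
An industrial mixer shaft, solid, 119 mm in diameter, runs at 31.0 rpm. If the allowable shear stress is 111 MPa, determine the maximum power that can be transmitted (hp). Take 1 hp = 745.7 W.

J = πd⁴/32 = π(0.119)⁴/32 = 1.969×10^-5 m⁴.
T_max = τ_allow·J/r = 1.11×10^8 × 1.969×10^-5 / 0.0595 = 36730 N·m.
ω = 2π·31.0/60 = 3.246 rad/s, so P_max = T_max·ω = 1.192×10^5 W.

160 hp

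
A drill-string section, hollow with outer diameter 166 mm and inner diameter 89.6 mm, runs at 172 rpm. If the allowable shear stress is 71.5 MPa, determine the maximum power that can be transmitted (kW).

J = π(d_o⁴ − d_i⁴)/32 = π(0.166⁴ − 0.0896⁴)/32 = 6.822×10^-5 m⁴.
T_max = τ_allow·J/r = 7.15×10^7 × 6.822×10^-5 / 0.0830 = 58770 N·m.
ω = 2π·172/60 = 18.01 rad/s, so P_max = T_max·ω = 1.059×10^6 W.

1060 kW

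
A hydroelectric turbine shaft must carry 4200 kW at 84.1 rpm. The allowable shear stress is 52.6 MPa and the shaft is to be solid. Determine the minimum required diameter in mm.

ω = 2π·84.1/60 = 8.807 rad/s, so T = P/ω = 4200×10³ / 8.807 = 476900 N·m.
For a solid shaft τ_max = 16T/(πd³), so d = (16T/(π τ_allow))^(1/3) = (16·476900/(π·5.26×10^7))^(1/3) = 0.3588 m.

359 mm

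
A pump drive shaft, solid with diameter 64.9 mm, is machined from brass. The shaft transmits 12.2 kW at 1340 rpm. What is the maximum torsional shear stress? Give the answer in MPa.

ω = 2π·1340/60 = 140.3 rad/s, so T = P/ω = 12.2×10³ / 140.3 = 86.94 N·m.
J = πd⁴/32 = π(0.0649)⁴/32 = 1.742×10^-6 m⁴.
τ_max = T·r/J = 86.94 × 0.0324 / 1.742×10^-6 = 1.620×10^6 Pa.

1.62 MPa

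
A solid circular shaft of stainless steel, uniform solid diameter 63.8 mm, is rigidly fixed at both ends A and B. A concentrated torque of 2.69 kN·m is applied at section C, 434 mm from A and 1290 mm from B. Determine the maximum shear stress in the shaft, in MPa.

With uniform GJ and both ends fixed, compatibility θ_AC = θ_CB gives T_A·a = T_B·b, together with T_A + T_B = T₀.
T_A = T₀·b/(a+b) = 2690·1290/1724 = 2013 N·m; T_B = 677.2 N·m.
τ in each portion: τ_AC = 3.95×10^7 Pa, τ_CB = 1.33×10^7 Pa; maximum is in AC.
τ_max = T_AC·r/J = 2013·0.0319/1.63×10^-6 = 3.947×10^7 Pa.

39.5 MPa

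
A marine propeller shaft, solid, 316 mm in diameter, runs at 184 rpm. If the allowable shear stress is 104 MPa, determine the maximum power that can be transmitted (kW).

12400 kW

J = πd⁴/32 = π(0.316)⁴/32 = 9.789×10^-4 m⁴.
T_max = τ_allow·J/r = 1.04×10^8 × 9.789×10^-4 / 0.158 = 644400 N·m.
ω = 2π·184/60 = 19.27 rad/s, so P_max = T_max·ω = 1.242×10^7 W.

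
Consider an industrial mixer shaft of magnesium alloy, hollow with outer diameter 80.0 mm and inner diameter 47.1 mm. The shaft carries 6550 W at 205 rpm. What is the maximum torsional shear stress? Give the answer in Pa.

ω = 2π·205/60 = 21.47 rad/s, so T = P/ω = 6550 / 21.47 = 305.1 N·m.
J = π(d_o⁴ − d_i⁴)/32 = π(0.0800⁴ − 0.0471⁴)/32 = 3.538×10^-6 m⁴.
τ_max = T·r/J = 305.1 × 0.0400 / 3.538×10^-6 = 3.449×10^6 Pa.

3.45e6 Pa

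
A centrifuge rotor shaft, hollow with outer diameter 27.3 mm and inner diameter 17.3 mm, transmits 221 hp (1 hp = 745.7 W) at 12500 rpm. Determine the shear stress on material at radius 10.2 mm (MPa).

ω = 2π·12500/60 = 1309 rad/s, so T = P/ω = 221×745.7 / 1309 = 125.9 N·m.
J = π(d_o⁴ − d_i⁴)/32 = π(0.0273⁴ − 0.0173⁴)/32 = 4.574×10^-8 m⁴.
Shear stress varies linearly with radius: τ = T·r/J = 125.9 × 0.0102 / 4.574×10^-8 = 2.808×10^7 Pa.

28.1 MPa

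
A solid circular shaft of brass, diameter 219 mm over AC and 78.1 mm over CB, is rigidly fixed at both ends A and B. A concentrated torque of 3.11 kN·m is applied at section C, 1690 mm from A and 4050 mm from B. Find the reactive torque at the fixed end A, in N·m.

3090 N·m

Compatibility: T_A·a/J_AC = T_B·b/J_CB with T_A + T_B = T₀.
J_AC = 2.26×10^-4 m⁴, J_CB = 3.65×10^-6 m⁴, so T_A = T₀·(J_AC/a)/((J_AC/a)+(J_CB/b)) = 3089 N·m, T_B = 20.85 N·m.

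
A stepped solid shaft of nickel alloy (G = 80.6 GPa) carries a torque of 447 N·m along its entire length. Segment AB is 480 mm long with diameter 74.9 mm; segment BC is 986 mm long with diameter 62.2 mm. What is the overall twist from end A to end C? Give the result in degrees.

0.263°

J_AB = π(0.0749)⁴/32 = 3.09×10^-6 m⁴; J_BC = π(0.0622)⁴/32 = 1.47×10^-6 m⁴.
θ = (T/G)·Σ L_i/J_i = (447.0/80.6×10⁹)·(0.480/3.09×10^-6 + 0.986/1.47×10^-6) = 4.583×10^-3 rad.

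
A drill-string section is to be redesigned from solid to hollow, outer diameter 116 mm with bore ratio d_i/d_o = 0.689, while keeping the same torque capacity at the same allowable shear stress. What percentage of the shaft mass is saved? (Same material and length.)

37.7 %

Equal τ_max and T ⇒ the solid shaft needs d_s³ = d_o³(1−k⁴), so d_s = 116·(1−0.689⁴)^(1/3) = 106.5 mm.
Area ratio A_h/A_s = d_o²(1−k²)/d_s² = (1−k²)/(1−k⁴)^(2/3) = 0.6228.
Mass saving = 1 − 0.6228 = 37.7 %.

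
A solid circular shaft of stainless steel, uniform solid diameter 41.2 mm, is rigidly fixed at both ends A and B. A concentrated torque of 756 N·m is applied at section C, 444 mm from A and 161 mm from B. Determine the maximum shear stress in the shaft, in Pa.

4.04e7 Pa

With uniform GJ and both ends fixed, compatibility θ_AC = θ_CB gives T_A·a = T_B·b, together with T_A + T_B = T₀.
T_A = T₀·b/(a+b) = 756.0·161/605.0 = 201.2 N·m; T_B = 554.8 N·m.
τ in each portion: τ_AC = 1.47×10^7 Pa, τ_CB = 4.04×10^7 Pa; maximum is in CB.
τ_max = T_CB·r/J = 554.8·0.0206/2.83×10^-7 = 4.040×10^7 Pa.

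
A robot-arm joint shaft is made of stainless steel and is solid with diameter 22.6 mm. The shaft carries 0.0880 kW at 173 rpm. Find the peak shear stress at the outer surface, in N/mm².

ω = 2π·173/60 = 18.12 rad/s, so T = P/ω = 0.0880×10³ / 18.12 = 4.857 N·m.
J = πd⁴/32 = π(0.0226)⁴/32 = 2.561×10^-8 m⁴.
τ_max = T·r/J = 4.857 × 0.0113 / 2.561×10^-8 = 2.143×10^6 Pa.

2.14 N/mm²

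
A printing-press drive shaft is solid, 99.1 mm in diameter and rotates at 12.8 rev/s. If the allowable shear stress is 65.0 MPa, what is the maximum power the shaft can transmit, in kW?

999 kW

J = πd⁴/32 = π(0.0991)⁴/32 = 9.469×10^-6 m⁴.
T_max = τ_allow·J/r = 6.50×10^7 × 9.469×10^-6 / 0.0495 = 12420 N·m.
ω = 2π·12.8 = 80.42 rad/s, so P_max = T_max·ω = 9.990×10^5 W.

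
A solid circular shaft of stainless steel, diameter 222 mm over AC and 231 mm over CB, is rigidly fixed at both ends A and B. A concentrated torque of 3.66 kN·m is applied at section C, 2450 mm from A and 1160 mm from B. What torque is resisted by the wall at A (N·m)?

Compatibility: T_A·a/J_AC = T_B·b/J_CB with T_A + T_B = T₀.
J_AC = 2.38×10^-4 m⁴, J_CB = 2.80×10^-4 m⁴, so T_A = T₀·(J_AC/a)/((J_AC/a)+(J_CB/b)) = 1053 N·m, T_B = 2607 N·m.

1050 N·m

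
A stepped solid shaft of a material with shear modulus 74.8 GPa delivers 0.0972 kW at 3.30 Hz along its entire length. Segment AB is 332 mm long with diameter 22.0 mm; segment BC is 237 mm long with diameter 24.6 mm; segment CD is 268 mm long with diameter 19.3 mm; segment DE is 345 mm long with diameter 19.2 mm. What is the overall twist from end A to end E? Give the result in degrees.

0.239°

ω = 2π·3.30 = 20.73 rad/s, so T = P/ω = 0.0972×10³ / 20.73 = 4.688 N·m.
J_AB = π(0.0220)⁴/32 = 2.30×10^-8 m⁴; J_BC = π(0.0246)⁴/32 = 3.60×10^-8 m⁴; J_CD = π(0.0193)⁴/32 = 1.36×10^-8 m⁴; J_DE = π(0.0192)⁴/32 = 1.33×10^-8 m⁴.
θ = (T/G)·Σ L_i/J_i = (4.688/74.8×10⁹)·(0.332/2.30×10^-8 + 0.237/3.60×10^-8 + 0.268/1.36×10^-8 + 0.345/1.33×10^-8) = 4.172×10^-3 rad.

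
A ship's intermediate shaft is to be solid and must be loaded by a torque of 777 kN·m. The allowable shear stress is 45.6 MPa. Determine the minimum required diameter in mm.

For a solid shaft τ_max = 16T/(πd³), so d = (16T/(π τ_allow))^(1/3) = (16·777000/(π·4.56×10^7))^(1/3) = 0.4427 m.

443 mm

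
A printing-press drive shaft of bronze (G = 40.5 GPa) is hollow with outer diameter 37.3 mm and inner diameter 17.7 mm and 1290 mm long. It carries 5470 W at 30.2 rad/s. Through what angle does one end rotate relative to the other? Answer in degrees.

1.83°

ω = 30.2 rad/s, so T = P/ω = 5470 / 30.20 = 181.1 N·m.
J = π(d_o⁴ − d_i⁴)/32 = π(0.0373⁴ − 0.0177⁴)/32 = 1.804×10^-7 m⁴.
θ = T·L/(G·J) = 181.1 × 1.29 / (40.5×10⁹ × 1.804×10^-7) = 0.03198 rad.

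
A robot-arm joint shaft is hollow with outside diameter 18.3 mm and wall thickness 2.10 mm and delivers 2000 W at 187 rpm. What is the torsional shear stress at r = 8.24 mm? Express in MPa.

ω = 2π·187/60 = 19.58 rad/s, so T = P/ω = 2000 / 19.58 = 102.1 N·m.
J = π(d_o⁴ − d_i⁴)/32 = π(0.0183⁴ − 0.0141⁴)/32 = 7.130×10^-9 m⁴.
Shear stress varies linearly with radius: τ = T·r/J = 102.1 × 0.00824 / 7.130×10^-9 = 1.180×10^8 Pa.

118 MPa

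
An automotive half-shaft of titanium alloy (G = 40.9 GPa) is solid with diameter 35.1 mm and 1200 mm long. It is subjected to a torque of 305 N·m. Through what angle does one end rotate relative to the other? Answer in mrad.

J = πd⁴/32 = π(0.0351)⁴/32 = 1.490×10^-7 m⁴.
θ = T·L/(G·J) = 305.0 × 1.20 / (40.9×10⁹ × 1.490×10^-7) = 0.06005 rad.

60.1 mrad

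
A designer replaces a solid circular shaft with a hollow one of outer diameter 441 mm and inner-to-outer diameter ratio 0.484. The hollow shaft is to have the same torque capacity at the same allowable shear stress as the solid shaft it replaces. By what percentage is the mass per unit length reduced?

Equal τ_max and T ⇒ the solid shaft needs d_s³ = d_o³(1−k⁴), so d_s = 441·(1−0.484⁴)^(1/3) = 432.8 mm.
Area ratio A_h/A_s = d_o²(1−k²)/d_s² = (1−k²)/(1−k⁴)^(2/3) = 0.7951.
Mass saving = 1 − 0.7951 = 20.5 %.

20.5 %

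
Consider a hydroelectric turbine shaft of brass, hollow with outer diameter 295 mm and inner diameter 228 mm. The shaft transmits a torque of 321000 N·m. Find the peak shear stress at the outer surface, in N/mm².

J = π(d_o⁴ − d_i⁴)/32 = π(0.295⁴ − 0.228⁴)/32 = 4.782×10^-4 m⁴.
τ_max = T·r/J = 321000 × 0.147 / 4.782×10^-4 = 9.901×10^7 Pa.

99.0 N/mm²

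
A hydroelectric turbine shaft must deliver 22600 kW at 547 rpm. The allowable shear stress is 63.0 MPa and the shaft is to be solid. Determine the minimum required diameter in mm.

317 mm

ω = 2π·547/60 = 57.28 rad/s, so T = P/ω = 22600×10³ / 57.28 = 394500 N·m.
For a solid shaft τ_max = 16T/(πd³), so d = (16T/(π τ_allow))^(1/3) = (16·394500/(π·6.30×10^7))^(1/3) = 0.3171 m.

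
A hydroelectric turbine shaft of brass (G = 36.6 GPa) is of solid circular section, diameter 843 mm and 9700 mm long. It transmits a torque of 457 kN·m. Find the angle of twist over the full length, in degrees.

J = πd⁴/32 = π(0.843)⁴/32 = 0.04958 m⁴.
θ = T·L/(G·J) = 457000 × 9.70 / (36.6×10⁹ × 0.04958) = 2.443×10^-3 rad.

0.140°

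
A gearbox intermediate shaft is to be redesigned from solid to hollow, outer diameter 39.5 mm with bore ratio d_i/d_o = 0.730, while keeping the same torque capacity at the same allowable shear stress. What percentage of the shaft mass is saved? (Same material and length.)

Equal τ_max and T ⇒ the solid shaft needs d_s³ = d_o³(1−k⁴), so d_s = 39.5·(1−0.730⁴)^(1/3) = 35.34 mm.
Area ratio A_h/A_s = d_o²(1−k²)/d_s² = (1−k²)/(1−k⁴)^(2/3) = 0.5836.
Mass saving = 1 − 0.5836 = 41.6 %.

41.6 %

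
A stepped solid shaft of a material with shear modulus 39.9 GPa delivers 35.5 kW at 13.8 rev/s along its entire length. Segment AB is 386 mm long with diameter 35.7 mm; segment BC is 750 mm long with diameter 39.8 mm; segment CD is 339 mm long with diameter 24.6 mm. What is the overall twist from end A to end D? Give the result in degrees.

ω = 2π·13.8 = 86.71 rad/s, so T = P/ω = 35.5×10³ / 86.71 = 409.4 N·m.
J_AB = π(0.0357)⁴/32 = 1.59×10^-7 m⁴; J_BC = π(0.0398)⁴/32 = 2.46×10^-7 m⁴; J_CD = π(0.0246)⁴/32 = 3.60×10^-8 m⁴.
θ = (T/G)·Σ L_i/J_i = (409.4/39.9×10⁹)·(0.386/1.59×10^-7 + 0.750/2.46×10^-7 + 0.339/3.60×10^-8) = 0.1528 rad.

8.76°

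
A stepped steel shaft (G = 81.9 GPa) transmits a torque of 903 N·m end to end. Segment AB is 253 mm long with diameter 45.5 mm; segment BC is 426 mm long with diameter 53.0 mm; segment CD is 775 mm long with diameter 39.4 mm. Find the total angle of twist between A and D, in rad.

0.0488 rad

J_AB = π(0.0455)⁴/32 = 4.21×10^-7 m⁴; J_BC = π(0.0530)⁴/32 = 7.75×10^-7 m⁴; J_CD = π(0.0394)⁴/32 = 2.37×10^-7 m⁴.
θ = (T/G)·Σ L_i/J_i = (903.0/81.9×10⁹)·(0.253/4.21×10^-7 + 0.426/7.75×10^-7 + 0.775/2.37×10^-7) = 0.04881 rad.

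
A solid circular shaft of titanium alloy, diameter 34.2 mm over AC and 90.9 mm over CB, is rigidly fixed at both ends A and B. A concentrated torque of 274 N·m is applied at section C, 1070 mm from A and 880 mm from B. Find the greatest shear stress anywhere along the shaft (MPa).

1.83 MPa

Compatibility: T_A·a/J_AC = T_B·b/J_CB with T_A + T_B = T₀.
J_AC = 1.34×10^-7 m⁴, J_CB = 6.70×10^-6 m⁴, so T_A = T₀·(J_AC/a)/((J_AC/a)+(J_CB/b)) = 4.442 N·m, T_B = 269.6 N·m.
τ in each portion: τ_AC = 5.66×10^5 Pa, τ_CB = 1.83×10^6 Pa; maximum is in CB.
τ_max = T_CB·r/J = 269.6·0.0455/6.70×10^-6 = 1.828×10^6 Pa.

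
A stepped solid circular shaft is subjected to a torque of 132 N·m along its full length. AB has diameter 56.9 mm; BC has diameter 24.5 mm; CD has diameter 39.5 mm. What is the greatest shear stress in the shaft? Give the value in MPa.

45.7 MPa

Under the same torque, τ_max = 16T/(πd³) is largest where d is smallest — segment BC (d = 24.5 mm).
τ_max = 16·132.0/(π·(0.0245)³) = 4.571×10^7 Pa.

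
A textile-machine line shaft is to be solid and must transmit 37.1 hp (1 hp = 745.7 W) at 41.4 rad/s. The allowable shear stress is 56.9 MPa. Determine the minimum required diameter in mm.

39.1 mm

ω = 41.4 rad/s, so T = P/ω = 37.1×745.7 / 41.40 = 668.2 N·m.
For a solid shaft τ_max = 16T/(πd³), so d = (16T/(π τ_allow))^(1/3) = (16·668.2/(π·5.69×10^7))^(1/3) = 0.03911 m.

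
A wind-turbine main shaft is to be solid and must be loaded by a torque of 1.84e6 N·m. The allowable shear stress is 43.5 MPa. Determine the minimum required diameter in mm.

For a solid shaft τ_max = 16T/(πd³), so d = (16T/(π τ_allow))^(1/3) = (16·1.840e6/(π·4.35×10^7))^(1/3) = 0.5995 m.

599 mm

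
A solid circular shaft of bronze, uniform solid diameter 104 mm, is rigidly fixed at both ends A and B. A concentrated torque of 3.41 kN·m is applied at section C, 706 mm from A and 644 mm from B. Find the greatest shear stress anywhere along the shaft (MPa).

With uniform GJ and both ends fixed, compatibility θ_AC = θ_CB gives T_A·a = T_B·b, together with T_A + T_B = T₀.
T_A = T₀·b/(a+b) = 3410·644/1350 = 1627 N·m; T_B = 1783 N·m.
τ in each portion: τ_AC = 7.37×10^6 Pa, τ_CB = 8.07×10^6 Pa; maximum is in CB.
τ_max = T_CB·r/J = 1783·0.0520/1.15×10^-5 = 8.074×10^6 Pa.

8.07 MPa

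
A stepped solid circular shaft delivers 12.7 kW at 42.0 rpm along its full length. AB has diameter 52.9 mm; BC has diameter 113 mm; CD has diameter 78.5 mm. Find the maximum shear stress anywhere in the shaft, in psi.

ω = 2π·42.0/60 = 4.398 rad/s, so T = P/ω = 12.7×10³ / 4.398 = 2888 N·m.
Under the same torque, τ_max = 16T/(πd³) is largest where d is smallest — segment AB (d = 52.9 mm).
τ_max = 16·2888/(π·(0.0529)³) = 9.934×10^7 Pa.

14400 psi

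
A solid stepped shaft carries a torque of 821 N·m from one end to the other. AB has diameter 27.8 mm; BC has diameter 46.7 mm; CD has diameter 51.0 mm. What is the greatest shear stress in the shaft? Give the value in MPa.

Under the same torque, τ_max = 16T/(πd³) is largest where d is smallest — segment AB (d = 27.8 mm).
τ_max = 16·821.0/(π·(0.0278)³) = 1.946×10^8 Pa.

195 MPa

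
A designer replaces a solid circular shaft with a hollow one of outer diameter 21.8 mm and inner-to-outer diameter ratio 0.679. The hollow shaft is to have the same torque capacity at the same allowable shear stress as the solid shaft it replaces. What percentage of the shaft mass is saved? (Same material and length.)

36.8 %

Equal τ_max and T ⇒ the solid shaft needs d_s³ = d_o³(1−k⁴), so d_s = 21.8·(1−0.679⁴)^(1/3) = 20.13 mm.
Area ratio A_h/A_s = d_o²(1−k²)/d_s² = (1−k²)/(1−k⁴)^(2/3) = 0.6320.
Mass saving = 1 − 0.6320 = 36.8 %.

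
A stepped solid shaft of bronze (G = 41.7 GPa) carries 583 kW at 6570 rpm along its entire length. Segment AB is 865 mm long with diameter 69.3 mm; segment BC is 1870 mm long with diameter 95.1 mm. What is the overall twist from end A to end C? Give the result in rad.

0.0125 rad

ω = 2π·6570/60 = 688.0 rad/s, so T = P/ω = 583×10³ / 688.0 = 847.4 N·m.
J_AB = π(0.0693)⁴/32 = 2.26×10^-6 m⁴; J_BC = π(0.0951)⁴/32 = 8.03×10^-6 m⁴.
θ = (T/G)·Σ L_i/J_i = (847.4/41.7×10⁹)·(0.865/2.26×10^-6 + 1.87/8.03×10^-6) = 0.01250 rad.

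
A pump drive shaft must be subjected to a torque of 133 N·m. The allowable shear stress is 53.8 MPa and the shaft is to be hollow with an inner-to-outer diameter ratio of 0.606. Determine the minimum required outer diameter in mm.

24.4 mm

For a hollow shaft with d_i/d_o = 0.606: τ_max = 16T/(π d_o³ (1−k⁴)), so d_o = [16T/(π τ_allow (1−k⁴))]^(1/3) = [16·133.0/(π·5.38×10^7·0.8651)]^(1/3) = 0.02441 m.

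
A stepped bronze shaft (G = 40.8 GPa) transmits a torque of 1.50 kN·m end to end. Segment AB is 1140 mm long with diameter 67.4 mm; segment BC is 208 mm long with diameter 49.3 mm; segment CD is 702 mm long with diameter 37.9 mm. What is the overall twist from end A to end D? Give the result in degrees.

9.24°

J_AB = π(0.0674)⁴/32 = 2.03×10^-6 m⁴; J_BC = π(0.0493)⁴/32 = 5.80×10^-7 m⁴; J_CD = π(0.0379)⁴/32 = 2.03×10^-7 m⁴.
θ = (T/G)·Σ L_i/J_i = (1500/40.8×10⁹)·(1.14/2.03×10^-6 + 0.208/5.80×10^-7 + 0.702/2.03×10^-7) = 0.1613 rad.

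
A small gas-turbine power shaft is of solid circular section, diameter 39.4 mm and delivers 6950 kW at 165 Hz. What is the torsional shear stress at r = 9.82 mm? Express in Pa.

ω = 2π·165 = 1037 rad/s, so T = P/ω = 6950×10³ / 1037 = 6704 N·m.
J = πd⁴/32 = π(0.0394)⁴/32 = 2.366×10^-7 m⁴.
Shear stress varies linearly with radius: τ = T·r/J = 6704 × 0.00982 / 2.366×10^-7 = 2.783×10^8 Pa.

2.78e8 Pa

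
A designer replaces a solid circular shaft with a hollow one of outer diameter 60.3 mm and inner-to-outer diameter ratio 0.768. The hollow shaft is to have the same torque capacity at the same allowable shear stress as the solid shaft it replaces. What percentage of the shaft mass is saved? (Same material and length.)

Equal τ_max and T ⇒ the solid shaft needs d_s³ = d_o³(1−k⁴), so d_s = 60.3·(1−0.768⁴)^(1/3) = 52.29 mm.
Area ratio A_h/A_s = d_o²(1−k²)/d_s² = (1−k²)/(1−k⁴)^(2/3) = 0.5455.
Mass saving = 1 − 0.5455 = 45.5 %.

45.5 %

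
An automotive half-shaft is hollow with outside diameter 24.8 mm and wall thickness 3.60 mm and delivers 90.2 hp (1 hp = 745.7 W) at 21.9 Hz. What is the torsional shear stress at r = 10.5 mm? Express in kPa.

185000 kPa

ω = 2π·21.9 = 137.6 rad/s, so T = P/ω = 90.2×745.7 / 137.6 = 488.8 N·m.
J = π(d_o⁴ − d_i⁴)/32 = π(0.0248⁴ − 0.0176⁴)/32 = 2.772×10^-8 m⁴.
Shear stress varies linearly with radius: τ = T·r/J = 488.8 × 0.0105 / 2.772×10^-8 = 1.852×10^8 Pa.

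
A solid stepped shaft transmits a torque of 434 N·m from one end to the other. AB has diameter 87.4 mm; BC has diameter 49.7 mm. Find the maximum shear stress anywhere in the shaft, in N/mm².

18.0 N/mm²

Under the same torque, τ_max = 16T/(πd³) is largest where d is smallest — segment BC (d = 49.7 mm).
τ_max = 16·434.0/(π·(0.0497)³) = 1.800×10^7 Pa.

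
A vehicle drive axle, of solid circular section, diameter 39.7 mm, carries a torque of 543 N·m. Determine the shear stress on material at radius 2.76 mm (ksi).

J = πd⁴/32 = π(0.0397)⁴/32 = 2.439×10^-7 m⁴.
Shear stress varies linearly with radius: τ = T·r/J = 543.0 × 0.00276 / 2.439×10^-7 = 6.145×10^6 Pa.

0.891 ksi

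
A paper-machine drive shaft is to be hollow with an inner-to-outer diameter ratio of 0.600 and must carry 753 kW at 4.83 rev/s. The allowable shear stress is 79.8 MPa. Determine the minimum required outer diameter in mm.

ω = 2π·4.83 = 30.35 rad/s, so T = P/ω = 753×10³ / 30.35 = 24810 N·m.
For a hollow shaft with d_i/d_o = 0.600: τ_max = 16T/(π d_o³ (1−k⁴)), so d_o = [16T/(π τ_allow (1−k⁴))]^(1/3) = [16·24810/(π·7.98×10^7·0.8704)]^(1/3) = 0.1221 m.

122 mm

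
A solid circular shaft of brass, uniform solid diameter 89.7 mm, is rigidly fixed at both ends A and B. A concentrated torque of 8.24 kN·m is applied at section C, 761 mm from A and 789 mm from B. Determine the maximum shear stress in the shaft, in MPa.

With uniform GJ and both ends fixed, compatibility θ_AC = θ_CB gives T_A·a = T_B·b, together with T_A + T_B = T₀.
T_A = T₀·b/(a+b) = 8240·789/1550 = 4194 N·m; T_B = 4046 N·m.
τ in each portion: τ_AC = 2.96×10^7 Pa, τ_CB = 2.85×10^7 Pa; maximum is in AC.
τ_max = T_AC·r/J = 4194·0.0449/6.36×10^-6 = 2.960×10^7 Pa.

29.6 MPa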